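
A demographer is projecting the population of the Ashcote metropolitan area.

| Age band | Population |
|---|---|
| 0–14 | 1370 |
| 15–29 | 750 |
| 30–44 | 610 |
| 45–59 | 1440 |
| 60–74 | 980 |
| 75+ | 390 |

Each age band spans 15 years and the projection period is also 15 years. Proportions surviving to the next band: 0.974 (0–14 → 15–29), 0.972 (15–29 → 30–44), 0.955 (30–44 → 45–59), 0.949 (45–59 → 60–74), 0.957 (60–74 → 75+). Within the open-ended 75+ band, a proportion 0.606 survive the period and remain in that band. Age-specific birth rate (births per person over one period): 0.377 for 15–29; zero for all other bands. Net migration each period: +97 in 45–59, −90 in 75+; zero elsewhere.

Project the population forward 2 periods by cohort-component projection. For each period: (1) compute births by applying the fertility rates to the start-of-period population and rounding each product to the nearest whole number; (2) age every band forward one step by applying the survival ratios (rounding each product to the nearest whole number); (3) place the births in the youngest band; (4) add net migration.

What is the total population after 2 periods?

5389

After projecting period 1:
Births: 750 × 0.377 = 283
15–29: 1370 × 0.974 = 1334
30–44: 750 × 0.972 = 729
45–59: 610 × 0.955 = 583
60–74: 1440 × 0.949 = 1367
75+: 980 × 0.957 + 390 × 0.606 = 938 + 236 = 1174
Net migration: 45–59 + 97 → 680; 75+ − 90 → 1084
Giving 283 / 1334 / 729 / 680 / 1367 / 1084.
After projecting period 2:
Births: 1334 × 0.377 = 503
15–29: 283 × 0.974 = 276
30–44: 1334 × 0.972 = 1297
45–59: 729 × 0.955 = 696
60–74: 680 × 0.949 = 645
75+: 1367 × 0.957 + 1084 × 0.606 = 1308 + 657 = 1965
Net migration: 45–59 + 97 → 793; 75+ − 90 → 1875
Giving 503 / 276 / 1297 / 793 / 645 / 1875.
Total after period 2: 503 + 276 + 1297 + 793 + 645 + 1875 = 5389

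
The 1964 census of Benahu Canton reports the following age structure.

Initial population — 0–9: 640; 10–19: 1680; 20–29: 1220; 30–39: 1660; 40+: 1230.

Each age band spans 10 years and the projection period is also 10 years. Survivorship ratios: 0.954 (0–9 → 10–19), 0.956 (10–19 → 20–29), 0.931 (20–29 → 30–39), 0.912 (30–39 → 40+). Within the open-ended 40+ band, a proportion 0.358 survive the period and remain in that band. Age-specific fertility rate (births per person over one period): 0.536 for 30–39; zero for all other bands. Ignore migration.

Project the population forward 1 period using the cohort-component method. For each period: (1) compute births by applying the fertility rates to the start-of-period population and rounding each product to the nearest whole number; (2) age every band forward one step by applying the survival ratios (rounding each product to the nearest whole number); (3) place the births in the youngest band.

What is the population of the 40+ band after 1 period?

1954

After projecting period 1:
Births: 1660 × 0.536 = 890
10–19: 640 × 0.954 = 611
20–29: 1680 × 0.956 = 1606
30–39: 1220 × 0.931 = 1136
40+: 1660 × 0.912 + 1230 × 0.358 = 1514 + 440 = 1954
→ [890, 611, 1606, 1136, 1954]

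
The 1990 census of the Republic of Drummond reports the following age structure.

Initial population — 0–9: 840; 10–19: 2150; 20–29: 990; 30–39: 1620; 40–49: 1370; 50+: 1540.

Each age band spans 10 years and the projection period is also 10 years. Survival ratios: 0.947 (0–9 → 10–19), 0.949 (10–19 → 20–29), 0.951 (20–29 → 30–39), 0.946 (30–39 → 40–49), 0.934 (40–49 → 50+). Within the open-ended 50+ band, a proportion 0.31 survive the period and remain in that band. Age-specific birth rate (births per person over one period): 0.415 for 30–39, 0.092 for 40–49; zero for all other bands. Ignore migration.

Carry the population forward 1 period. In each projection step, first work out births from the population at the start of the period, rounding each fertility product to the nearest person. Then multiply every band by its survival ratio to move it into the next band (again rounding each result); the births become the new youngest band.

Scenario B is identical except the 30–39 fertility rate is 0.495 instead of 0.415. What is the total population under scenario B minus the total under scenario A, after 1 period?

Let group 1 be 0–9 through group 6 = 50+.
— Period 1 —
Births: 1620 × 0.415 = 672, 1370 × 0.092 = 126 — total 798
Group 2: 840 × 0.947 = 795
Group 3: 2150 × 0.949 = 2040
Group 4: 990 × 0.951 = 941
Group 5: 1620 × 0.946 = 1533
Group 6: 1370 × 0.934 + 1540 × 0.31 = 1280 + 477 = 1757
End of period: [798, 795, 2040, 941, 1533, 1757]
Scenario A total after 1 period: 7864
Scenario B projection —
— Period 1 —
Births: 1620 × 0.495 = 802, 1370 × 0.092 = 126 — total 928
Group 2: 840 × 0.947 = 795
Group 3: 2150 × 0.949 = 2040
Group 4: 990 × 0.951 = 941
Group 5: 1620 × 0.946 = 1533
Group 6: 1370 × 0.934 + 1540 × 0.31 = 1280 + 477 = 1757
End of period: [928, 795, 2040, 941, 1533, 1757]
Scenario B total after 1 period: 7994
Difference B − A = 7994 − 7864 = 130

130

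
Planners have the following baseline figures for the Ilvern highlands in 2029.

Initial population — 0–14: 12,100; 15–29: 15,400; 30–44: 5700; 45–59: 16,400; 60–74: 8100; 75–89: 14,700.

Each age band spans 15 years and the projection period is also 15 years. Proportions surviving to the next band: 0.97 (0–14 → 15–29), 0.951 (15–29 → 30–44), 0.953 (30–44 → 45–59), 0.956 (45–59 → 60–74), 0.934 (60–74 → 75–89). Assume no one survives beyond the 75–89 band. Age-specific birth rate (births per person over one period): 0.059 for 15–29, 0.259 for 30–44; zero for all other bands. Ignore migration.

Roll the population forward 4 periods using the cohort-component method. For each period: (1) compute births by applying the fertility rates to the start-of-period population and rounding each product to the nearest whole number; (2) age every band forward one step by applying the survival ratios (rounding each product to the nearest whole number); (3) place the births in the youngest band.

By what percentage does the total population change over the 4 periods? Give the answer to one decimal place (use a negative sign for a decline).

-54.9

Call the bands 1 to 6, youngest first.
Period 1:
Births: 15400 × 0.059 = 909  |  5700 × 0.259 = 1476 — total 2385
Band 2: 12100 × 0.97 = 11737
Band 3: 15400 × 0.951 = 14645
Band 4: 5700 × 0.953 = 5432
Band 5: 16400 × 0.956 = 15678
Band 6: 8100 × 0.934 = 7565
Population now: 0–14=2385, 15–29=11737, 30–44=14645, 45–59=5432, 60–74=15678, 75–89=7565
Period 2:
Births: 11737 × 0.059 = 692  |  14645 × 0.259 = 3793 — total 4485
Band 2: 2385 × 0.97 = 2313
Band 3: 11737 × 0.951 = 11162
Band 4: 14645 × 0.953 = 13957
Band 5: 5432 × 0.956 = 5193
Band 6: 15678 × 0.934 = 14643
Population now: 0–14=4485, 15–29=2313, 30–44=11162, 45–59=13957, 60–74=5193, 75–89=14643
Period 3:
Births: 2313 × 0.059 = 136  |  11162 × 0.259 = 2891 — total 3027
Band 2: 4485 × 0.97 = 4350
Band 3: 2313 × 0.951 = 2200
Band 4: 11162 × 0.953 = 10637
Band 5: 13957 × 0.956 = 13343
Band 6: 5193 × 0.934 = 4850
Population now: 0–14=3027, 15–29=4350, 30–44=2200, 45–59=10637, 60–74=13343, 75–89=4850
Period 4:
Births: 4350 × 0.059 = 257  |  2200 × 0.259 = 570 — total 827
Band 2: 3027 × 0.97 = 2936
Band 3: 4350 × 0.951 = 4137
Band 4: 2200 × 0.953 = 2097
Band 5: 10637 × 0.956 = 10169
Band 6: 13343 × 0.934 = 12462
Population now: 0–14=827, 15–29=2936, 30–44=4137, 45–59=2097, 60–74=10169, 75–89=12462
Total: 72400 → 32628; change = -39772; percentage change = -54.9%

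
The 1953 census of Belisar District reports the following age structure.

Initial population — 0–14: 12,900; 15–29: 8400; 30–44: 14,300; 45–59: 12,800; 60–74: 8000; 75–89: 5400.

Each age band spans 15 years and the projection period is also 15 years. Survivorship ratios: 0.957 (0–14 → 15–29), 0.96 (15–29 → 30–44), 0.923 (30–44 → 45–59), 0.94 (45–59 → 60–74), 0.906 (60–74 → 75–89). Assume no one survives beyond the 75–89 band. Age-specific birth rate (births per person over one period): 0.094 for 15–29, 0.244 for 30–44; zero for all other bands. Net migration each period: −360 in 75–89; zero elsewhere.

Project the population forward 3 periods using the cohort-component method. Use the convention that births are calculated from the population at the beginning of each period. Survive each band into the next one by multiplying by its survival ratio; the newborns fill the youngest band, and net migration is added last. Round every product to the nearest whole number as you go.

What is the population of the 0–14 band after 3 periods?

3277

— Period 1 —
Births: 8400 × 0.094 = 790 ; 14300 × 0.244 = 3489 → 4279
15–29: 12900 × 0.957 = 12345
30–44: 8400 × 0.96 = 8064
45–59: 14300 × 0.923 = 13199
60–74: 12800 × 0.94 = 12032
75–89: 8000 × 0.906 = 7248
Net migration: 75–89 − 360 → 6888
Giving 4279 / 12345 / 8064 / 13199 / 12032 / 6888.
— Period 2 —
Births: 12345 × 0.094 = 1160 ; 8064 × 0.244 = 1968 → 3128
15–29: 4279 × 0.957 = 4095
30–44: 12345 × 0.96 = 11851
45–59: 8064 × 0.923 = 7443
60–74: 13199 × 0.94 = 12407
75–89: 12032 × 0.906 = 10901
Net migration: 75–89 − 360 → 10541
Giving 3128 / 4095 / 11851 / 7443 / 12407 / 10541.
— Period 3 —
Births: 4095 × 0.094 = 385 ; 11851 × 0.244 = 2892 → 3277
15–29: 3128 × 0.957 = 2993
30–44: 4095 × 0.96 = 3931
45–59: 11851 × 0.923 = 10938
60–74: 7443 × 0.94 = 6996
75–89: 12407 × 0.906 = 11241
Net migration: 75–89 − 360 → 10881
Giving 3277 / 2993 / 3931 / 10938 / 6996 / 10881.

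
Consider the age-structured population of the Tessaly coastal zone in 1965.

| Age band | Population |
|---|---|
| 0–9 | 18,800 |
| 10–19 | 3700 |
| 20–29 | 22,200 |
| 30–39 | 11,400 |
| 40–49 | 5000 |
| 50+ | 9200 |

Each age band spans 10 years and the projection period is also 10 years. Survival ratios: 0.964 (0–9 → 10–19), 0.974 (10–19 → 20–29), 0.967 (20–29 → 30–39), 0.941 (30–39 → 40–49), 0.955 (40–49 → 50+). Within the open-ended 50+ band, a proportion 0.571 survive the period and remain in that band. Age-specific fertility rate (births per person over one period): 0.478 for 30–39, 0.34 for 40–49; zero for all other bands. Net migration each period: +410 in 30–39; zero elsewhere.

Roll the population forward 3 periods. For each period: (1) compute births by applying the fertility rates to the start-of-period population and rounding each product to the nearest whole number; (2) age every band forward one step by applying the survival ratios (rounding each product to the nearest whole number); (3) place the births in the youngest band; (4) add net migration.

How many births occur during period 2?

14104

(Groups numbered youngest = 1 to oldest = 6.)
[period 1]
Births: 11400 × 0.478 = 5449 ; 5000 × 0.34 = 1700 → 7149
Group 2: 18800 × 0.964 = 18123
Group 3: 3700 × 0.974 = 3604
Group 4: 22200 × 0.967 = 21467
Group 5: 11400 × 0.941 = 10727
Group 6: 5000 × 0.955 + 9200 × 0.571 = 4775 + 5253 = 10028
Net migration: Group 4 + 410 → 21877
→ [7149, 18123, 3604, 21877, 10727, 10028]
[period 2]
Births: 21877 × 0.478 = 10457 ; 10727 × 0.34 = 3647 → 14104
Group 2: 7149 × 0.964 = 6892
Group 3: 18123 × 0.974 = 17652
Group 4: 3604 × 0.967 = 3485
Group 5: 21877 × 0.941 = 20586
Group 6: 10727 × 0.955 + 10028 × 0.571 = 10244 + 5726 = 15970
Net migration: Group 4 + 410 → 3895
→ [14104, 6892, 17652, 3895, 20586, 15970]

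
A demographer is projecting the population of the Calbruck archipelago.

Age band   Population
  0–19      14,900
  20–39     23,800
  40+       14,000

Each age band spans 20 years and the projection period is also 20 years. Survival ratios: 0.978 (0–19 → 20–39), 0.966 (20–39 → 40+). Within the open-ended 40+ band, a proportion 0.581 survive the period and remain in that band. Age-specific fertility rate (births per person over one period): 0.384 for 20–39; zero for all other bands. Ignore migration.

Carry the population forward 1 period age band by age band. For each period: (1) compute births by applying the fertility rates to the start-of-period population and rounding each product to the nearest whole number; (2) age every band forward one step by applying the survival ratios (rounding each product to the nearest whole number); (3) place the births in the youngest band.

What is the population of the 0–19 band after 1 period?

Period 1:
Births: 23800 × 0.384 = 9139
20–39: 14900 × 0.978 = 14572
40+: 23800 × 0.966 + 14000 × 0.581 = 22991 + 8134 = 31125
Giving 9139 / 14572 / 31125.

9139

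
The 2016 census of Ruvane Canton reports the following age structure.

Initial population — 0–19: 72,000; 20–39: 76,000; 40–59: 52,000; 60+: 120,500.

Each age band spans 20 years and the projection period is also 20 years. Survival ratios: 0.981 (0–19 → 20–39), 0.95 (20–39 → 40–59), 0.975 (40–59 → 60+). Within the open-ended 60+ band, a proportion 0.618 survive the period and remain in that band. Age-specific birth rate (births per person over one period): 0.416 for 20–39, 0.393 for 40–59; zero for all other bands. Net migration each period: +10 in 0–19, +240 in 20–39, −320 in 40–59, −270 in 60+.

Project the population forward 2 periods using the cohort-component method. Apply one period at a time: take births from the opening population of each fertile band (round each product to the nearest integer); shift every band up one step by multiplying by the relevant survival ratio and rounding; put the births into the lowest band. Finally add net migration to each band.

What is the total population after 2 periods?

323064

Call the groups 1 to 4, youngest first.
[period 1]
Births: 76000 * 0.416 = 31616, 52000 * 0.393 = 20436 → total 52052
Group 2: 72000 * 0.981 = 70632
Group 3: 76000 * 0.95 = 72200
Group 4: 52000 * 0.975 + 120500 * 0.618 = 50700 + 74469 = 125169
Net migration: Group 1 + 10 → 52062; Group 2 + 240 → 70872; Group 3 − 320 → 71880; Group 4 − 270 → 124899
Giving 52062 / 70872 / 71880 / 124899.
[period 2]
Births: 70872 * 0.416 = 29483, 71880 * 0.393 = 28249 → total 57732
Group 2: 52062 * 0.981 = 51073
Group 3: 70872 * 0.95 = 67328
Group 4: 71880 * 0.975 + 124899 * 0.618 = 70083 + 77188 = 147271
Net migration: Group 1 + 10 → 57742; Group 2 + 240 → 51313; Group 3 − 320 → 67008; Group 4 − 270 → 147001
Giving 57742 / 51313 / 67008 / 147001.
Total after period 2: 57742 + 51313 + 67008 + 147001 = 323064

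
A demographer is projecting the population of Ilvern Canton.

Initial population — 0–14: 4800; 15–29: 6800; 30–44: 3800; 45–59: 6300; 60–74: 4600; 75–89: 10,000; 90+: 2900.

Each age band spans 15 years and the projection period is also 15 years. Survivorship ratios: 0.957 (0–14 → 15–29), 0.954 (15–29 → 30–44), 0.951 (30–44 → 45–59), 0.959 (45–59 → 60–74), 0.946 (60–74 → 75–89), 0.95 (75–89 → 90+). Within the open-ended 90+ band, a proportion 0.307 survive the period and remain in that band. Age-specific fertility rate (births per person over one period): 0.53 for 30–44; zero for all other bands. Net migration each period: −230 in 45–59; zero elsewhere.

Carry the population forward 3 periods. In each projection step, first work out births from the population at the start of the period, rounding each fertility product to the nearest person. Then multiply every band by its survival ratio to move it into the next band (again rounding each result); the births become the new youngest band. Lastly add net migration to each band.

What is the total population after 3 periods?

27833

Period 1:
Births: 3800 × 0.53 = 2014
15–29: 4800 × 0.957 = 4594
30–44: 6800 × 0.954 = 6487
45–59: 3800 × 0.951 = 3614
60–74: 6300 × 0.959 = 6042
75–89: 4600 × 0.946 = 4352
90+: 10000 × 0.95 + 2900 × 0.307 = 9500 + 890 = 10390
Net migration: 45–59 − 230 → 3384
Giving 2014 / 4594 / 6487 / 3384 / 6042 / 4352 / 10390.
Period 2:
Births: 6487 × 0.53 = 3438
15–29: 2014 × 0.957 = 1927
30–44: 4594 × 0.954 = 4383
45–59: 6487 × 0.951 = 6169
60–74: 3384 × 0.959 = 3245
75–89: 6042 × 0.946 = 5716
90+: 4352 × 0.95 + 10390 × 0.307 = 4134 + 3190 = 7324
Net migration: 45–59 − 230 → 5939
Giving 3438 / 1927 / 4383 / 5939 / 3245 / 5716 / 7324.
Period 3:
Births: 4383 × 0.53 = 2323
15–29: 3438 × 0.957 = 3290
30–44: 1927 × 0.954 = 1838
45–59: 4383 × 0.951 = 4168
60–74: 5939 × 0.959 = 5696
75–89: 3245 × 0.946 = 3070
90+: 5716 × 0.95 + 7324 × 0.307 = 5430 + 2248 = 7678
Net migration: 45–59 − 230 → 3938
Giving 2323 / 3290 / 1838 / 3938 / 5696 / 3070 / 7678.
Total after period 3: 2323 + 3290 + 1838 + 3938 + 5696 + 3070 + 7678 = 27833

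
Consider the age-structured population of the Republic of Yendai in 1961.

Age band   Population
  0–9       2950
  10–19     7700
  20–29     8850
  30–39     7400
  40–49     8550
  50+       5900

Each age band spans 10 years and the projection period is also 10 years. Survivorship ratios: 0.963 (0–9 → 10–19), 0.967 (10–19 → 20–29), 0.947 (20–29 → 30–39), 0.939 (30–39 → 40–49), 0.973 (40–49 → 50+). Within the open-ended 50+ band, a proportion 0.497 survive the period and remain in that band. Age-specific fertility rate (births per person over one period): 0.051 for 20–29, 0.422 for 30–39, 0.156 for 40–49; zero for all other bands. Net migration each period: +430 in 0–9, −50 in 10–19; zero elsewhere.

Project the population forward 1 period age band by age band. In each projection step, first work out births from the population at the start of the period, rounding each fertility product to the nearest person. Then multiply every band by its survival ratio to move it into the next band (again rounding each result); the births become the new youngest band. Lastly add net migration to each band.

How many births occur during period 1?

Period 1.
Births: 8850 * 0.051 = 451  |  7400 * 0.422 = 3123  |  8550 * 0.156 = 1334 ⇒ total 4908
10–19: 2950 * 0.963 = 2841
20–29: 7700 * 0.967 = 7446
30–39: 8850 * 0.947 = 8381
40–49: 7400 * 0.939 = 6949
50+: 8550 * 0.973 + 5900 * 0.497 = 8319 + 2932 = 11251
Net migration: 0–9 + 430 → 5338; 10–19 − 50 → 2791
Population now: 0–9=5338, 10–19=2791, 20–29=7446, 30–39=8381, 40–49=6949, 50+=11251

4908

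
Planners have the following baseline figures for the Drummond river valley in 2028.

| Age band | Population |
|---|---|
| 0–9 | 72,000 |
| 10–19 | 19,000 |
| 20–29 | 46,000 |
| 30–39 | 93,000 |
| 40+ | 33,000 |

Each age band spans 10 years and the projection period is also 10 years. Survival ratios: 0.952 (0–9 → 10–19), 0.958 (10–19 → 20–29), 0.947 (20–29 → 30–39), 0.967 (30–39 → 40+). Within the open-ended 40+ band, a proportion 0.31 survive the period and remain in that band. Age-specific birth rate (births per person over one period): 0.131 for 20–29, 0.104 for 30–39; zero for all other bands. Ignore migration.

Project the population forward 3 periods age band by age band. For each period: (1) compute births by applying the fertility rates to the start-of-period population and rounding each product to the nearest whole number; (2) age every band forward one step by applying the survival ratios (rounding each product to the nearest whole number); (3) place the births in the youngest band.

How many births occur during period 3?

10395

Let group 1 be 0–9 through group 5 = 40+.
Period 1.
Births: 46000 * 0.131 = 6026  |  93000 * 0.104 = 9672 — total 15698
Group 2: 72000 * 0.952 = 68544
Group 3: 19000 * 0.958 = 18202
Group 4: 46000 * 0.947 = 43562
Group 5: 93000 * 0.967 + 33000 * 0.31 = 89931 + 10230 = 100161
Population now: 0–9=15698, 10–19=68544, 20–29=18202, 30–39=43562, 40+=100161
Period 2.
Births: 18202 * 0.131 = 2384  |  43562 * 0.104 = 4530 — total 6914
Group 2: 15698 * 0.952 = 14944
Group 3: 68544 * 0.958 = 65665
Group 4: 18202 * 0.947 = 17237
Group 5: 43562 * 0.967 + 100161 * 0.31 = 42124 + 31050 = 73174
Population now: 0–9=6914, 10–19=14944, 20–29=65665, 30–39=17237, 40+=73174
Period 3.
Births: 65665 * 0.131 = 8602  |  17237 * 0.104 = 1793 — total 10395
Group 2: 6914 * 0.952 = 6582
Group 3: 14944 * 0.958 = 14316
Group 4: 65665 * 0.947 = 62185
Group 5: 17237 * 0.967 + 73174 * 0.31 = 16668 + 22684 = 39352
Population now: 0–9=10395, 10–19=6582, 20–29=14316, 30–39=62185, 40+=39352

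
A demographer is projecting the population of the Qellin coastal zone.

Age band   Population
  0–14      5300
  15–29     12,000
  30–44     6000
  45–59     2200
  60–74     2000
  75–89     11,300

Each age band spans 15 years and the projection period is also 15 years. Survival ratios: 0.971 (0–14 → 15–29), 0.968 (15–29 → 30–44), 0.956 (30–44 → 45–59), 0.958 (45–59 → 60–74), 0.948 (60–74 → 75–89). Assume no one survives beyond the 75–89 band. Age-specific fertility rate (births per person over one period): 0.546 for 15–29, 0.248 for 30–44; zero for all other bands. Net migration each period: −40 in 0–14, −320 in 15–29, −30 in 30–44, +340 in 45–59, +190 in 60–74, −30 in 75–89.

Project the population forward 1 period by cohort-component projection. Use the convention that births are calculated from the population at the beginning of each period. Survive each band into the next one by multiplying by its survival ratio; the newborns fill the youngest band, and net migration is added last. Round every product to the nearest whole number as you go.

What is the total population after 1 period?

(Bands numbered youngest = 1 to oldest = 6.)
[period 1]
Births: 12000 × 0.546 = 6552, 6000 × 0.248 = 1488 ⇒ total 8040
Band 2: 5300 × 0.971 = 5146
Band 3: 12000 × 0.968 = 11616
Band 4: 6000 × 0.956 = 5736
Band 5: 2200 × 0.958 = 2108
Band 6: 2000 × 0.948 = 1896
Net migration: Band 1 − 40 → 8000; Band 2 − 320 → 4826; Band 3 − 30 → 11586; Band 4 + 340 → 6076; Band 5 + 190 → 2298; Band 6 − 30 → 1866
End of period: [8000, 4826, 11586, 6076, 2298, 1866]
Total after period 1: 8000 + 4826 + 11586 + 6076 + 2298 + 1866 = 34652

34652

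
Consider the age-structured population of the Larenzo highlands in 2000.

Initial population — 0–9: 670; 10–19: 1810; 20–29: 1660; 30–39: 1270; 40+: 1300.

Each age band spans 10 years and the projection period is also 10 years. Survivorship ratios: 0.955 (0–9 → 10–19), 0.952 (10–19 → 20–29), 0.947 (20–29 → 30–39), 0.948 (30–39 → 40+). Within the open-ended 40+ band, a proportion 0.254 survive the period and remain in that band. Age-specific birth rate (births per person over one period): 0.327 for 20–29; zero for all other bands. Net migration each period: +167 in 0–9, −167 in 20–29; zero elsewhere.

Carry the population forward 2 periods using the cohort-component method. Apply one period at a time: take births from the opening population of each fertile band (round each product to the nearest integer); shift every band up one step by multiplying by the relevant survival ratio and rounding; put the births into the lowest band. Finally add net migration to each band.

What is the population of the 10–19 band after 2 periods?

678

Period 1.
Births: 1660 * 0.327 = 543
10–19: 670 * 0.955 = 640
20–29: 1810 * 0.952 = 1723
30–39: 1660 * 0.947 = 1572
40+: 1270 * 0.948 + 1300 * 0.254 = 1204 + 330 = 1534
Net migration: 0–9 + 167 → 710; 20–29 − 167 → 1556
End of period: [710, 640, 1556, 1572, 1534]
Period 2.
Births: 1556 * 0.327 = 509
10–19: 710 * 0.955 = 678
20–29: 640 * 0.952 = 609
30–39: 1556 * 0.947 = 1474
40+: 1572 * 0.948 + 1534 * 0.254 = 1490 + 390 = 1880
Net migration: 0–9 + 167 → 676; 20–29 − 167 → 442
End of period: [676, 678, 442, 1474, 1880]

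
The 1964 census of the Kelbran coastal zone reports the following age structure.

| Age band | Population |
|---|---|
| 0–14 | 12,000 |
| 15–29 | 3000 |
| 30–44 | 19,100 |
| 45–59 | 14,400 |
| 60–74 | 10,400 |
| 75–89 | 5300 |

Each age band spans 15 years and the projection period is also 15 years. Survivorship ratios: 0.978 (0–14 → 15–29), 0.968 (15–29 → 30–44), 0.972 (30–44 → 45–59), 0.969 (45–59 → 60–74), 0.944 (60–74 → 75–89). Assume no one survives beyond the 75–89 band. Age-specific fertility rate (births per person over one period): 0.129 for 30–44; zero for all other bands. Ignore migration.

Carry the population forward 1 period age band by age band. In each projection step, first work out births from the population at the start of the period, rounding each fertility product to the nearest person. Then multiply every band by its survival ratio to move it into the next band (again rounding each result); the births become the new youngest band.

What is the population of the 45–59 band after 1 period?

Let group 1 be 0–14 through group 6 = 75–89.
— Period 1 —
Births: 19100 * 0.129 = 2464
Group 2: 12000 * 0.978 = 11736
Group 3: 3000 * 0.968 = 2904
Group 4: 19100 * 0.972 = 18565
Group 5: 14400 * 0.969 = 13954
Group 6: 10400 * 0.944 = 9818
Giving 2464 / 11736 / 2904 / 18565 / 13954 / 9818.

18565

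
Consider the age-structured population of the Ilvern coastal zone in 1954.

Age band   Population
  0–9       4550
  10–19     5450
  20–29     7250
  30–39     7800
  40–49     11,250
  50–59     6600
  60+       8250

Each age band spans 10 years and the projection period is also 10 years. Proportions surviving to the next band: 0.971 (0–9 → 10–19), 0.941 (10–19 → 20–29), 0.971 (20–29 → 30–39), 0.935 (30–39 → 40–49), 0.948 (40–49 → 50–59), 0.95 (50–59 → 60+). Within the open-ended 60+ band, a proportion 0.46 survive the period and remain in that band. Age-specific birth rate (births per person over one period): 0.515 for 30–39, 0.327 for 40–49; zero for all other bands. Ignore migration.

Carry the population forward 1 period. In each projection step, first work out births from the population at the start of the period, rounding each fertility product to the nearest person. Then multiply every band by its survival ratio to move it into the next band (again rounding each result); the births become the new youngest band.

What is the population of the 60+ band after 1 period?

(Groups numbered youngest = 1 to oldest = 7.)
— Period 1 —
Births: 7800 * 0.515 = 4017  |  11250 * 0.327 = 3679 — total 7696
Group 2: 4550 * 0.971 = 4418
Group 3: 5450 * 0.941 = 5128
Group 4: 7250 * 0.971 = 7040
Group 5: 7800 * 0.935 = 7293
Group 6: 11250 * 0.948 = 10665
Group 7: 6600 * 0.95 + 8250 * 0.46 = 6270 + 3795 = 10065
→ [7696, 4418, 5128, 7040, 7293, 10665, 10065]

10065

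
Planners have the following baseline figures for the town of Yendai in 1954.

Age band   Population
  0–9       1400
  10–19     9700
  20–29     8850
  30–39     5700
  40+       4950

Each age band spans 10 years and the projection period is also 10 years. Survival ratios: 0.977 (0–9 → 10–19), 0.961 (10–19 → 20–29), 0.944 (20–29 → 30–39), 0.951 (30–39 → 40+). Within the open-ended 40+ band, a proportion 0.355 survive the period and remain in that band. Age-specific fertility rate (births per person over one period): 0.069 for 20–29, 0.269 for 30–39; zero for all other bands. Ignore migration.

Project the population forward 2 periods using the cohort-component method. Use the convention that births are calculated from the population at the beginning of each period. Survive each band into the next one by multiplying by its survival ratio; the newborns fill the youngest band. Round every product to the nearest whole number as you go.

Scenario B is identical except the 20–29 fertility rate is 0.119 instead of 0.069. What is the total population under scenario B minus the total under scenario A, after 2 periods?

898

Period 1:
Births: 8850 × 0.069 = 611 ; 5700 × 0.269 = 1533 ⇒ total 2144
10–19: 1400 × 0.977 = 1368
20–29: 9700 × 0.961 = 9322
30–39: 8850 × 0.944 = 8354
40+: 5700 × 0.951 + 4950 × 0.355 = 5421 + 1757 = 7178
→ [2144, 1368, 9322, 8354, 7178]
Period 2:
Births: 9322 × 0.069 = 643 ; 8354 × 0.269 = 2247 ⇒ total 2890
10–19: 2144 × 0.977 = 2095
20–29: 1368 × 0.961 = 1315
30–39: 9322 × 0.944 = 8800
40+: 8354 × 0.951 + 7178 × 0.355 = 7945 + 2548 = 10493
→ [2890, 2095, 1315, 8800, 10493]
Scenario A total after 2 periods: 25593
Scenario B projection —
Period 1:
Births: 8850 × 0.119 = 1053 ; 5700 × 0.269 = 1533 ⇒ total 2586
10–19: 1400 × 0.977 = 1368
20–29: 9700 × 0.961 = 9322
30–39: 8850 × 0.944 = 8354
40+: 5700 × 0.951 + 4950 × 0.355 = 5421 + 1757 = 7178
→ [2586, 1368, 9322, 8354, 7178]
Period 2:
Births: 9322 × 0.119 = 1109 ; 8354 × 0.269 = 2247 ⇒ total 3356
10–19: 2586 × 0.977 = 2527
20–29: 1368 × 0.961 = 1315
30–39: 9322 × 0.944 = 8800
40+: 8354 × 0.951 + 7178 × 0.355 = 7945 + 2548 = 10493
→ [3356, 2527, 1315, 8800, 10493]
Scenario B total after 2 periods: 26491
Difference B − A = 26491 − 25593 = 898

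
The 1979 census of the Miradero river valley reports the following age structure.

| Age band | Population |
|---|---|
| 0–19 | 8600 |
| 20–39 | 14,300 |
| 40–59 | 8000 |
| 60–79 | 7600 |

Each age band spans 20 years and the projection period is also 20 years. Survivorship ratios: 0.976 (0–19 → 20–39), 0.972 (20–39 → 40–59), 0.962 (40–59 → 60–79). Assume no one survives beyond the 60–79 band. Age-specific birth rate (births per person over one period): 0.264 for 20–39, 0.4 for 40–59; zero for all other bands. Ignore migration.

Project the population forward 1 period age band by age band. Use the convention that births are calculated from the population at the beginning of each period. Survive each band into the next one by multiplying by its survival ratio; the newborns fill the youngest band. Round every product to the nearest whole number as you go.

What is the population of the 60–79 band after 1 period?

After projecting period 1:
Births: 14300 × 0.264 = 3775 ; 8000 × 0.4 = 3200 → 6975
20–39: 8600 × 0.976 = 8394
40–59: 14300 × 0.972 = 13900
60–79: 8000 × 0.962 = 7696
Population now: 0–19=6975, 20–39=8394, 40–59=13900, 60–79=7696

7696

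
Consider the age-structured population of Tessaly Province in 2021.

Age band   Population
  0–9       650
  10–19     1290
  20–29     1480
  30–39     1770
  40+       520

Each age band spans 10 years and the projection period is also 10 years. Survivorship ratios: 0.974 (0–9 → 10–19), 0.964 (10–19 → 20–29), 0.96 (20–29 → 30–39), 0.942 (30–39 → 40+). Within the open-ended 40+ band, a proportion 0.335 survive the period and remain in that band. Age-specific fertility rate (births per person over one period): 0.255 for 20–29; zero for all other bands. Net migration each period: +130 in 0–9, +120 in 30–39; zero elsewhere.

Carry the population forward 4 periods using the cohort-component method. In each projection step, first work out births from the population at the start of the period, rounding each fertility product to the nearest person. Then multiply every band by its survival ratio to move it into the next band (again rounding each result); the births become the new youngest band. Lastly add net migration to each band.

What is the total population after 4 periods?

2838

Numbering the groups 1..5 from youngest to oldest:
After projecting period 1:
Births: 1480 * 0.255 = 377
Group 2: 650 * 0.974 = 633
Group 3: 1290 * 0.964 = 1244
Group 4: 1480 * 0.96 = 1421
Group 5: 1770 * 0.942 + 520 * 0.335 = 1667 + 174 = 1841
Net migration: Group 1 + 130 → 507; Group 4 + 120 → 1541
→ [507, 633, 1244, 1541, 1841]
After projecting period 2:
Births: 1244 * 0.255 = 317
Group 2: 507 * 0.974 = 494
Group 3: 633 * 0.964 = 610
Group 4: 1244 * 0.96 = 1194
Group 5: 1541 * 0.942 + 1841 * 0.335 = 1452 + 617 = 2069
Net migration: Group 1 + 130 → 447; Group 4 + 120 → 1314
→ [447, 494, 610, 1314, 2069]
After projecting period 3:
Births: 610 * 0.255 = 156
Group 2: 447 * 0.974 = 435
Group 3: 494 * 0.964 = 476
Group 4: 610 * 0.96 = 586
Group 5: 1314 * 0.942 + 2069 * 0.335 = 1238 + 693 = 1931
Net migration: Group 1 + 130 → 286; Group 4 + 120 → 706
→ [286, 435, 476, 706, 1931]
After projecting period 4:
Births: 476 * 0.255 = 121
Group 2: 286 * 0.974 = 279
Group 3: 435 * 0.964 = 419
Group 4: 476 * 0.96 = 457
Group 5: 706 * 0.942 + 1931 * 0.335 = 665 + 647 = 1312
Net migration: Group 1 + 130 → 251; Group 4 + 120 → 577
→ [251, 279, 419, 577, 1312]
Total after period 4: 251 + 279 + 419 + 577 + 1312 = 2838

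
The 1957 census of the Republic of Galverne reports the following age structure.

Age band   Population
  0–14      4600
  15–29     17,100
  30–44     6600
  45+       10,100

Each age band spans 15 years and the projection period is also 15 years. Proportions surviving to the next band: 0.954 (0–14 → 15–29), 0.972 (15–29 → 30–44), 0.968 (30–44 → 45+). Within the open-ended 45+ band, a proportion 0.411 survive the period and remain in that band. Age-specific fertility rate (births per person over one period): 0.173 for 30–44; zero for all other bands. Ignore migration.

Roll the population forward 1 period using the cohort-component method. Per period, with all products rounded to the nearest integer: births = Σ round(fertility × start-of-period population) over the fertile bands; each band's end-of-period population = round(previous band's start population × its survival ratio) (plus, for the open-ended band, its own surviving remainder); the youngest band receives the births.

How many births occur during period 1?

After projecting period 1:
Births: 6600 × 0.173 = 1142
15–29: 4600 × 0.954 = 4388
30–44: 17100 × 0.972 = 16621
45+: 6600 × 0.968 + 10100 × 0.411 = 6389 + 4151 = 10540
Population now: 0–14=1142, 15–29=4388, 30–44=16621, 45+=10540

1142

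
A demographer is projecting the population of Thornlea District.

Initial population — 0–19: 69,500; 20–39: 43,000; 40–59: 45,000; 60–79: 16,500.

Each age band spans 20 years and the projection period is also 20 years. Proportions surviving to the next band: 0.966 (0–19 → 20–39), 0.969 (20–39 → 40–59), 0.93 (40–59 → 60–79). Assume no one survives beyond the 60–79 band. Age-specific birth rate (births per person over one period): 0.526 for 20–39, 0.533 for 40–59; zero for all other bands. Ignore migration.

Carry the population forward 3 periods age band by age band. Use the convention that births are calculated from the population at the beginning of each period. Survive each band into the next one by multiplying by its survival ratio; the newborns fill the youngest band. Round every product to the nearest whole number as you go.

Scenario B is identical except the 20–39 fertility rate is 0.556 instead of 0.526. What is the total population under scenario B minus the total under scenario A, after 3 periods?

[period 1]
Births: 43000 × 0.526 = 22618 ; 45000 × 0.533 = 23985 → 46603
20–39: 69500 × 0.966 = 67137
40–59: 43000 × 0.969 = 41667
60–79: 45000 × 0.93 = 41850
→ [46603, 67137, 41667, 41850]
[period 2]
Births: 67137 × 0.526 = 35314 ; 41667 × 0.533 = 22209 → 57523
20–39: 46603 × 0.966 = 45018
40–59: 67137 × 0.969 = 65056
60–79: 41667 × 0.93 = 38750
→ [57523, 45018, 65056, 38750]
[period 3]
Births: 45018 × 0.526 = 23679 ; 65056 × 0.533 = 34675 → 58354
20–39: 57523 × 0.966 = 55567
40–59: 45018 × 0.969 = 43622
60–79: 65056 × 0.93 = 60502
→ [58354, 55567, 43622, 60502]
Scenario A total after 3 periods: 218045
Scenario B projection —
[period 1]
Births: 43000 × 0.556 = 23908 ; 45000 × 0.533 = 23985 → 47893
20–39: 69500 × 0.966 = 67137
40–59: 43000 × 0.969 = 41667
60–79: 45000 × 0.93 = 41850
→ [47893, 67137, 41667, 41850]
[period 2]
Births: 67137 × 0.556 = 37328 ; 41667 × 0.533 = 22209 → 59537
20–39: 47893 × 0.966 = 46265
40–59: 67137 × 0.969 = 65056
60–79: 41667 × 0.93 = 38750
→ [59537, 46265, 65056, 38750]
[period 3]
Births: 46265 × 0.556 = 25723 ; 65056 × 0.533 = 34675 → 60398
20–39: 59537 × 0.966 = 57513
40–59: 46265 × 0.969 = 44831
60–79: 65056 × 0.93 = 60502
→ [60398, 57513, 44831, 60502]
Scenario B total after 3 periods: 223244
Difference B − A = 223244 − 218045 = 5199

5199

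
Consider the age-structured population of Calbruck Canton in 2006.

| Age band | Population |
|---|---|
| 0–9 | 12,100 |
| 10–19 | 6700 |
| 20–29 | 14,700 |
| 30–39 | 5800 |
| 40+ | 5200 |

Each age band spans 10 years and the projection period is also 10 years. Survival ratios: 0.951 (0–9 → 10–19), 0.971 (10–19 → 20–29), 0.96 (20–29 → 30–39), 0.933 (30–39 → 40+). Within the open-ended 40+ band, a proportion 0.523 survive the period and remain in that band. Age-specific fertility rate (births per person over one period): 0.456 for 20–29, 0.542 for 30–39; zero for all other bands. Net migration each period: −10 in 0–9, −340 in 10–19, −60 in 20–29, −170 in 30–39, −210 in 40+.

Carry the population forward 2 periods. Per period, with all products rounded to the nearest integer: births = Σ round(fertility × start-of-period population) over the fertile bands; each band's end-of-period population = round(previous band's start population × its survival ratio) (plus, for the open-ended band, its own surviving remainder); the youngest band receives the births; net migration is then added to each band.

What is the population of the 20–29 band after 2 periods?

10783

[period 1]
Births: 14700 × 0.456 = 6703, 5800 × 0.542 = 3144 ⇒ total 9847
10–19: 12100 × 0.951 = 11507
20–29: 6700 × 0.971 = 6506
30–39: 14700 × 0.96 = 14112
40+: 5800 × 0.933 + 5200 × 0.523 = 5411 + 2720 = 8131
Net migration: 0–9 − 10 → 9837; 10–19 − 340 → 11167; 20–29 − 60 → 6446; 30–39 − 170 → 13942; 40+ − 210 → 7921
→ [9837, 11167, 6446, 13942, 7921]
[period 2]
Births: 6446 × 0.456 = 2939, 13942 × 0.542 = 7557 ⇒ total 10496
10–19: 9837 × 0.951 = 9355
20–29: 11167 × 0.971 = 10843
30–39: 6446 × 0.96 = 6188
40+: 13942 × 0.933 + 7921 × 0.523 = 13008 + 4143 = 17151
Net migration: 0–9 − 10 → 10486; 10–19 − 340 → 9015; 20–29 − 60 → 10783; 30–39 − 170 → 6018; 40+ − 210 → 16941
→ [10486, 9015, 10783, 6018, 16941]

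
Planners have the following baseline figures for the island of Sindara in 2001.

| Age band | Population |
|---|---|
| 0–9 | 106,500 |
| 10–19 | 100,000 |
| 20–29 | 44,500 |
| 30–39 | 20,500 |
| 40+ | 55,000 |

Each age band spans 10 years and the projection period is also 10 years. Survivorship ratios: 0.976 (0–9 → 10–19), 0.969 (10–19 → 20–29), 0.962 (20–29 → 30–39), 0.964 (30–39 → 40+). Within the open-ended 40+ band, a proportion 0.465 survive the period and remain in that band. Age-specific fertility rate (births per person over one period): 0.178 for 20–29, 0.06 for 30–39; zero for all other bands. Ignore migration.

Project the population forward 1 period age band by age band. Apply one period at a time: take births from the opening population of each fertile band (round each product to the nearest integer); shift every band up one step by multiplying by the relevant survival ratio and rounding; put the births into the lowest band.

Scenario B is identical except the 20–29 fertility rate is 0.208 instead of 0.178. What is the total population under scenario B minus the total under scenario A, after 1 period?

Period 1:
Births: 44500 * 0.178 = 7921, 20500 * 0.06 = 1230 → total 9151
10–19: 106500 * 0.976 = 103944
20–29: 100000 * 0.969 = 96900
30–39: 44500 * 0.962 = 42809
40+: 20500 * 0.964 + 55000 * 0.465 = 19762 + 25575 = 45337
End of period: [9151, 103944, 96900, 42809, 45337]
Scenario A total after 1 period: 298141
Scenario B projection —
Period 1:
Births: 44500 * 0.208 = 9256, 20500 * 0.06 = 1230 → total 10486
10–19: 106500 * 0.976 = 103944
20–29: 100000 * 0.969 = 96900
30–39: 44500 * 0.962 = 42809
40+: 20500 * 0.964 + 55000 * 0.465 = 19762 + 25575 = 45337
End of period: [10486, 103944, 96900, 42809, 45337]
Scenario B total after 1 period: 299476
Difference B − A = 299476 − 298141 = 1335

1335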